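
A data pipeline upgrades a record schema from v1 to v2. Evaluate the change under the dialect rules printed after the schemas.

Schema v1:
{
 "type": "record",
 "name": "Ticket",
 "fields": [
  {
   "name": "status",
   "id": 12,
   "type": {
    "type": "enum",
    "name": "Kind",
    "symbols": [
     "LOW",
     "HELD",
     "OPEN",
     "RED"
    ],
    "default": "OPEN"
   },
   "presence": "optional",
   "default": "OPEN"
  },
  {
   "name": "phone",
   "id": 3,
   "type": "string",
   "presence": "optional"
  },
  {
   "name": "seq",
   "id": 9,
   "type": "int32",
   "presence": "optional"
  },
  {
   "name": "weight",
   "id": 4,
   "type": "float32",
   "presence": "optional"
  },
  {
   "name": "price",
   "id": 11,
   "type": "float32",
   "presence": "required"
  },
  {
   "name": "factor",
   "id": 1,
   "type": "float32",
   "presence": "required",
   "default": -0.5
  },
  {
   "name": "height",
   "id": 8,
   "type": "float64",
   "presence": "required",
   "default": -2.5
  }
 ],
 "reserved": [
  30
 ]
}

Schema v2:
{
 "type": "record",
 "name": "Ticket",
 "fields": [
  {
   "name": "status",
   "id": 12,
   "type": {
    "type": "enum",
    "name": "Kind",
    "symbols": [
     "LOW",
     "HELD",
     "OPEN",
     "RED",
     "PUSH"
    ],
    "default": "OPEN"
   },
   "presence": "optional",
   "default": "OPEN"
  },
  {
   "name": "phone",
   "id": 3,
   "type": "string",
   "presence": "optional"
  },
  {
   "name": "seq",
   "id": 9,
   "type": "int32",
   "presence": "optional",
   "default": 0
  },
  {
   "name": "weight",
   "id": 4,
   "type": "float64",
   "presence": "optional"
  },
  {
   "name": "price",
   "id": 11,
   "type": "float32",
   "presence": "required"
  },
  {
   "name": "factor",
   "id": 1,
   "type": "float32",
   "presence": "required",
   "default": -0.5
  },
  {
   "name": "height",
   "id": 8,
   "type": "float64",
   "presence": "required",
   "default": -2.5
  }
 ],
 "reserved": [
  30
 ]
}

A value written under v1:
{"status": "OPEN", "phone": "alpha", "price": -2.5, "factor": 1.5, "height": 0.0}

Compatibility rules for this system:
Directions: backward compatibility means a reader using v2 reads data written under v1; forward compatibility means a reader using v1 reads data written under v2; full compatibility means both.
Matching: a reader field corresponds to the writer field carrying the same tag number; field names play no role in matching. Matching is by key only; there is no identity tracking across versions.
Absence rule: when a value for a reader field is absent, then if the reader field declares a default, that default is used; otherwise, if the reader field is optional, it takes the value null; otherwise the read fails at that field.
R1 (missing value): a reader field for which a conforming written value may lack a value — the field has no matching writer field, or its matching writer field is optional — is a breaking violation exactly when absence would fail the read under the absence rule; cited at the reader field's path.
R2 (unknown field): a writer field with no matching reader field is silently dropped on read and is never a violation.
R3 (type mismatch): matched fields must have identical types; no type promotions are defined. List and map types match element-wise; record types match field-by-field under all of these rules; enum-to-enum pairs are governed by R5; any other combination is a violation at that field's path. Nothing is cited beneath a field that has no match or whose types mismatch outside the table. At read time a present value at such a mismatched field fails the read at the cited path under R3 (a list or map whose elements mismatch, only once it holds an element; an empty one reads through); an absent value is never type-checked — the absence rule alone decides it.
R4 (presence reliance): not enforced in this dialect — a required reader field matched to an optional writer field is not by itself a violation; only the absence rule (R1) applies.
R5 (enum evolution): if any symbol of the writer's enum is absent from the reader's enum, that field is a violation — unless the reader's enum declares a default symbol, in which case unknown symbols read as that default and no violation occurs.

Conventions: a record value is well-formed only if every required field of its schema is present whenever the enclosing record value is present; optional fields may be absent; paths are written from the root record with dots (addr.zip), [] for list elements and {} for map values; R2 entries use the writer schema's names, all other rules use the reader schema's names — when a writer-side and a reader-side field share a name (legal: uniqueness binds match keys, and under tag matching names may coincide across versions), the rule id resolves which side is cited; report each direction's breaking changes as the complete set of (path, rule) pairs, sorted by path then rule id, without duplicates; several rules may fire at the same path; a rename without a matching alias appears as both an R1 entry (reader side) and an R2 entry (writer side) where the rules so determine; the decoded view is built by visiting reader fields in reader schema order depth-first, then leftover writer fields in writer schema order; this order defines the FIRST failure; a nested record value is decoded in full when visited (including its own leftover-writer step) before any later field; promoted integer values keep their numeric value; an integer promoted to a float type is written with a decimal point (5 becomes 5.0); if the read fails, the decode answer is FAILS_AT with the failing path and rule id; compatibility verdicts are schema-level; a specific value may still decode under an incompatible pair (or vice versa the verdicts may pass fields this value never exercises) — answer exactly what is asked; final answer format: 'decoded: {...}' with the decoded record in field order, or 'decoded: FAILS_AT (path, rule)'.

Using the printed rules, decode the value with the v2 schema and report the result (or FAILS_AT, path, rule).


the writer's type comes first in each Ticket pair
decoding the Ticket value with the v2 reader:
  status := "OPEN"
  phone := "alpha"
  seq := 0 (no value, default fills)
  weight := null (not supplied -> null)
  price := -2.5
  factor := 1.5
  height := 0.0
  => decoded: {"status": "OPEN", "phone": "alpha", "seq": 0, "weight": null, "price": -2.5, "factor": 1.5, "height": 0.0}
ruling out the remaining Ticket differences:
  enum Kind (field status in record Ticket): symbol PUSH added -> inert under this dialect — no rule fires on Ticket and the result does not move
  field weight in record Ticket: type float32 changed to float64 -> affects the rule determinations only; this particular Ticket value decodes identically

decoded: {"status": "OPEN", "phone": "alpha", "seq": 0, "weight": null, "price": -2.5, "factor": 1.5, "height": 0.0}


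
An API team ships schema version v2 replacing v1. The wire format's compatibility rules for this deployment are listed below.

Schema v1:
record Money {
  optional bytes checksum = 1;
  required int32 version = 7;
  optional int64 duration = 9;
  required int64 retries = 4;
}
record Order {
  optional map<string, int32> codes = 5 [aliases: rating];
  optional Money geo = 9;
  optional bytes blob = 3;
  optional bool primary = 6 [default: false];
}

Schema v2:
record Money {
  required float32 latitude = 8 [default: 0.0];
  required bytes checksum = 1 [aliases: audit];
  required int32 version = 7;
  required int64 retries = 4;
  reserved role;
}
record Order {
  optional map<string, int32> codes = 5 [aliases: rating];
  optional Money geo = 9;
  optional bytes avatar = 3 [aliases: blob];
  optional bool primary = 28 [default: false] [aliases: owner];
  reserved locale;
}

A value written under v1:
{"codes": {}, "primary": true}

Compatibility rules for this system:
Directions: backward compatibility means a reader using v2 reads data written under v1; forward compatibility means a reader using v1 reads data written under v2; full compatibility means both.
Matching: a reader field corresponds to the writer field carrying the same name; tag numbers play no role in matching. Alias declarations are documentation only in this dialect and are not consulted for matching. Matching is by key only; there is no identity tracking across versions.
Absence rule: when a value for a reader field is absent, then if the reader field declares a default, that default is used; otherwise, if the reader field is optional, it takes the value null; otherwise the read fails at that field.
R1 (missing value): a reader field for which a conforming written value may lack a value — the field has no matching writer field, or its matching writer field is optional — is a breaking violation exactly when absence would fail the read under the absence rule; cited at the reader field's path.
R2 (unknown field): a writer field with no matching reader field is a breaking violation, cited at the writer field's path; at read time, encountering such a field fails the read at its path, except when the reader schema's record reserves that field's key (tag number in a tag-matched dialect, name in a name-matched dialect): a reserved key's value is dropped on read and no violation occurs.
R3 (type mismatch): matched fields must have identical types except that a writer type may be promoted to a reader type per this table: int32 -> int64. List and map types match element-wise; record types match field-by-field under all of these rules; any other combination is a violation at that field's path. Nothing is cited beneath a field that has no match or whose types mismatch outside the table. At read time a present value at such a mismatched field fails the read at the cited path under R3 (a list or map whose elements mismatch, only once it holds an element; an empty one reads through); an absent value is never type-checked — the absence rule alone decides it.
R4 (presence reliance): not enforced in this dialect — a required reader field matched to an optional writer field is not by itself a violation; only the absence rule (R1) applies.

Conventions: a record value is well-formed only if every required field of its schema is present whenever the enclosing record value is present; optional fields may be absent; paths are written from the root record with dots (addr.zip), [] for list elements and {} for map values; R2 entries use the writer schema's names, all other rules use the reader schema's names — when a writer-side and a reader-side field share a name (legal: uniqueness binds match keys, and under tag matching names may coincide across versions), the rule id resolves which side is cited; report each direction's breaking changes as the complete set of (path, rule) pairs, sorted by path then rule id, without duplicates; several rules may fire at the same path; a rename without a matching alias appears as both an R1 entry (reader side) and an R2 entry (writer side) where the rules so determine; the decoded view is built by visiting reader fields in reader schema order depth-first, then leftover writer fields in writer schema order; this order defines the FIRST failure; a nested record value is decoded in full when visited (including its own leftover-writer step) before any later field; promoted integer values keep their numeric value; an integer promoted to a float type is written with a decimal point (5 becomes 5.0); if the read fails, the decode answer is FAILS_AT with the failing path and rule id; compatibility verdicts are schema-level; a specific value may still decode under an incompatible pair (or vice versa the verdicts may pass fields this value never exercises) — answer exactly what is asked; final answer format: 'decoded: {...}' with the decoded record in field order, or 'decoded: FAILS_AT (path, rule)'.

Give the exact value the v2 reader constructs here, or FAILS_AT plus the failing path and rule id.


arrows below run writer -> reader for Order
decoding the Order value with the v2 reader:
  codes := {}
  geo := null (not supplied -> null)
  avatar := null (not supplied -> null)
  primary := true
  => decoded: {"codes": {}, "geo": null, "avatar": null, "primary": true}
the rest of the Order diff is inert for this question:
  field checksum in record Money: optional changed to required -> matters for Order compatibility verdicts, not for this value's decode
  removed field duration from record Money -> matters for Order compatibility verdicts, not for this value's decode
  added field latitude to record Money: required float32, tag 8, default 0.0 (in v2 it sits immediately before checksum) -> matters for Order compatibility verdicts, not for this value's decode
  field primary in record Order: tag 6 changed to 28 -> inert under this dialect — no rule fires on Order and the result does not move

decoded: {"codes": {}, "geo": null, "avatar": null, "primary": true}


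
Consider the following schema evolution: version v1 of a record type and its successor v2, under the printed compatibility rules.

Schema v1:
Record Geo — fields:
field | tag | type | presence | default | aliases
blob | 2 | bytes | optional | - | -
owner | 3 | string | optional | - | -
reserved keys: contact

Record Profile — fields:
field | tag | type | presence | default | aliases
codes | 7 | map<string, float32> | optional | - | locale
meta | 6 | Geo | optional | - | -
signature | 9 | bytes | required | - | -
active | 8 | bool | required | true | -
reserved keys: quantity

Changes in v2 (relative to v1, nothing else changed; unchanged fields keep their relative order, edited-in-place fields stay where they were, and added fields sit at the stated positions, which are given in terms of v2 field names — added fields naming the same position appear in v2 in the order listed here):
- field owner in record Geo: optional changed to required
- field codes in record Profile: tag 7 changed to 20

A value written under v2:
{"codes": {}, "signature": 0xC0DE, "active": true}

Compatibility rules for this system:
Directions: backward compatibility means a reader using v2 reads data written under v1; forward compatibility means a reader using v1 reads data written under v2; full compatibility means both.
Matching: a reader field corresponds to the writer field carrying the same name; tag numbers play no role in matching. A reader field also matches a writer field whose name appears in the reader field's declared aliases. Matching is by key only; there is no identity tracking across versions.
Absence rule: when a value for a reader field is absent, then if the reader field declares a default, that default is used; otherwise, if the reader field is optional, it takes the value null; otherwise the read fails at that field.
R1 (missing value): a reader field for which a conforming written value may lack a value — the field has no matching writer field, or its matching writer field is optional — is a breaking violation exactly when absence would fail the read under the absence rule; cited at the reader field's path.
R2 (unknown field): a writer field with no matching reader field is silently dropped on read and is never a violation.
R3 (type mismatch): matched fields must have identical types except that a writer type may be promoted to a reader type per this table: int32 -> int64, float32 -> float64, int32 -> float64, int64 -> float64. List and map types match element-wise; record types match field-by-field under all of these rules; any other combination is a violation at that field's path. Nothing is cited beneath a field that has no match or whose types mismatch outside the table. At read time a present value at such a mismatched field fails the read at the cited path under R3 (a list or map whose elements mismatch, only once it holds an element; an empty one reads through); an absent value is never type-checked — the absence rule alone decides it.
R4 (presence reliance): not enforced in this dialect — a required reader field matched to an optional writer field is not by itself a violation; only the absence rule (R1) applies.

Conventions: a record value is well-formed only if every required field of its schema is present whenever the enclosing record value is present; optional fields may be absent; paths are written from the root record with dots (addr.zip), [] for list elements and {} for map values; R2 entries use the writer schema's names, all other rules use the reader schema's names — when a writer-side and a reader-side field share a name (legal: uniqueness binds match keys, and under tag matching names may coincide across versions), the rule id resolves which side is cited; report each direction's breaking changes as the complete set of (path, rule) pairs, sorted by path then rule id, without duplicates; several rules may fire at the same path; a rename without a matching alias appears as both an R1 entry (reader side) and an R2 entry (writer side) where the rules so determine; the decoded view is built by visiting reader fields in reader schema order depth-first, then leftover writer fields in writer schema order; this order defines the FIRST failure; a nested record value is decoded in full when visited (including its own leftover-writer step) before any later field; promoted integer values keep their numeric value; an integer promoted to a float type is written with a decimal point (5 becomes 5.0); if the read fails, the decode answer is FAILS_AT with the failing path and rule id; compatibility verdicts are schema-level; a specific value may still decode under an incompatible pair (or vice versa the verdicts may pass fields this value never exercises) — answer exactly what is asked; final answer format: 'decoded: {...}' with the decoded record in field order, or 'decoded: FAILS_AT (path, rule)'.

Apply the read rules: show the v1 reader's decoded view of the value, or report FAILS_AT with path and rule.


decoded: {"codes": {}, "meta": null, "signature": 0xC0DE, "active": true}

in Profile below, arrows point writer -> reader
decode (reader v1):
  codes := {}
  meta := null (absent, optional -> null)
  signature := 0xC0DE
  active := true
  => decoded: {"codes": {}, "meta": null, "signature": 0xC0DE, "active": true}
ruling out the remaining Profile differences:
  field owner in record Geo: optional changed to required -> schema-level compatibility only; this Profile value's decode is unchanged
  field codes in record Profile: tag 7 changed to 20 -> triggers nothing under the printed rules; the Profile answer is the same either way


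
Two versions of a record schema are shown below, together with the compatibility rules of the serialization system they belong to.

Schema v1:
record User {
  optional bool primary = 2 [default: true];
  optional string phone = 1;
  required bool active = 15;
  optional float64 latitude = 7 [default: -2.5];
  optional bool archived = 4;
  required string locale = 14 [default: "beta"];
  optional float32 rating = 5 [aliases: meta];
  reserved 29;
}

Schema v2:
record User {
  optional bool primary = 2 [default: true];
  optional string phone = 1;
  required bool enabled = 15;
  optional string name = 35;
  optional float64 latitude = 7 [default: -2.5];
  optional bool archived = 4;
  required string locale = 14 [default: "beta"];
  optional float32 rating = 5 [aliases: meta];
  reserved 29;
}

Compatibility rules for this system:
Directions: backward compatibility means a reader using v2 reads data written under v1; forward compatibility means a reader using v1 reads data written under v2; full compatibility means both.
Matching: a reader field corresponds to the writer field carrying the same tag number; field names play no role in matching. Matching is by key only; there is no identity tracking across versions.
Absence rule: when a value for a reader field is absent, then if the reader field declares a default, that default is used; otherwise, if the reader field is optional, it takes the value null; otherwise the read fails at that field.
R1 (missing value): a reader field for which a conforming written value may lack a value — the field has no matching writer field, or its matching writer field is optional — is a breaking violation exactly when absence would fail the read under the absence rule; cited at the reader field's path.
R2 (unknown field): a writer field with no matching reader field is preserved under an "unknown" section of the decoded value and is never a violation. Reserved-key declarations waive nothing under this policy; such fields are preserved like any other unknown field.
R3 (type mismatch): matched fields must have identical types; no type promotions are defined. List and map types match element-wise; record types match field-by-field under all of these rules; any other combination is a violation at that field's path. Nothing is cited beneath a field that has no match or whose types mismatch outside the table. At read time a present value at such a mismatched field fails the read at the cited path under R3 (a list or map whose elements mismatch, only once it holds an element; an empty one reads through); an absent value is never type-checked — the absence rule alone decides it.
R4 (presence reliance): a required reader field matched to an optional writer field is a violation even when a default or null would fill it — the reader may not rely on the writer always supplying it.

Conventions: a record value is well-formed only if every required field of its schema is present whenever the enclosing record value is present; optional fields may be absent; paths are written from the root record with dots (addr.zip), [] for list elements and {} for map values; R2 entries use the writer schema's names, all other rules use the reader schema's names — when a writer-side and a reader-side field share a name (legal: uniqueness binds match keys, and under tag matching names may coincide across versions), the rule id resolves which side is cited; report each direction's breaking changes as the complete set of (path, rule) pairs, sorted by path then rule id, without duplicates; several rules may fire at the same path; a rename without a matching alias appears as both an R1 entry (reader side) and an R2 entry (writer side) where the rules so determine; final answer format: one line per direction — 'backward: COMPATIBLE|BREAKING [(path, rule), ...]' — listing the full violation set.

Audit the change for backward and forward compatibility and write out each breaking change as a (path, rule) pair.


arrows below run writer -> reader for User
backward analysis of User with v2 as reader and v1 as writer:
  primary: bool -> bool, writer optional; from primary
  phone: string -> string, writer optional; from phone
  enabled: bool -> bool, writer required; from active
  name: no writer match
  latitude: float64 -> float64, writer optional; from latitude
  archived: bool -> bool, writer optional; from archived
  locale: string -> string, writer required; from locale
  rating: float32 -> float32, writer optional; from rating
  => no violations; backward on User: COMPATIBLE
forward analysis of User with v1 as reader and v2 as writer:
  primary: bool -> bool, writer optional; from primary
  phone: string -> string, writer optional; from phone
  active: bool -> bool, writer required; from enabled
  latitude: float64 -> float64, writer optional; from latitude
  archived: bool -> bool, writer optional; from archived
  locale: string -> string, writer required; from locale
  rating: float32 -> float32, writer optional; from rating
  writer name: unknown to reader
  => no violations; forward on User: COMPATIBLE

backward: COMPATIBLE []; forward: COMPATIBLE []


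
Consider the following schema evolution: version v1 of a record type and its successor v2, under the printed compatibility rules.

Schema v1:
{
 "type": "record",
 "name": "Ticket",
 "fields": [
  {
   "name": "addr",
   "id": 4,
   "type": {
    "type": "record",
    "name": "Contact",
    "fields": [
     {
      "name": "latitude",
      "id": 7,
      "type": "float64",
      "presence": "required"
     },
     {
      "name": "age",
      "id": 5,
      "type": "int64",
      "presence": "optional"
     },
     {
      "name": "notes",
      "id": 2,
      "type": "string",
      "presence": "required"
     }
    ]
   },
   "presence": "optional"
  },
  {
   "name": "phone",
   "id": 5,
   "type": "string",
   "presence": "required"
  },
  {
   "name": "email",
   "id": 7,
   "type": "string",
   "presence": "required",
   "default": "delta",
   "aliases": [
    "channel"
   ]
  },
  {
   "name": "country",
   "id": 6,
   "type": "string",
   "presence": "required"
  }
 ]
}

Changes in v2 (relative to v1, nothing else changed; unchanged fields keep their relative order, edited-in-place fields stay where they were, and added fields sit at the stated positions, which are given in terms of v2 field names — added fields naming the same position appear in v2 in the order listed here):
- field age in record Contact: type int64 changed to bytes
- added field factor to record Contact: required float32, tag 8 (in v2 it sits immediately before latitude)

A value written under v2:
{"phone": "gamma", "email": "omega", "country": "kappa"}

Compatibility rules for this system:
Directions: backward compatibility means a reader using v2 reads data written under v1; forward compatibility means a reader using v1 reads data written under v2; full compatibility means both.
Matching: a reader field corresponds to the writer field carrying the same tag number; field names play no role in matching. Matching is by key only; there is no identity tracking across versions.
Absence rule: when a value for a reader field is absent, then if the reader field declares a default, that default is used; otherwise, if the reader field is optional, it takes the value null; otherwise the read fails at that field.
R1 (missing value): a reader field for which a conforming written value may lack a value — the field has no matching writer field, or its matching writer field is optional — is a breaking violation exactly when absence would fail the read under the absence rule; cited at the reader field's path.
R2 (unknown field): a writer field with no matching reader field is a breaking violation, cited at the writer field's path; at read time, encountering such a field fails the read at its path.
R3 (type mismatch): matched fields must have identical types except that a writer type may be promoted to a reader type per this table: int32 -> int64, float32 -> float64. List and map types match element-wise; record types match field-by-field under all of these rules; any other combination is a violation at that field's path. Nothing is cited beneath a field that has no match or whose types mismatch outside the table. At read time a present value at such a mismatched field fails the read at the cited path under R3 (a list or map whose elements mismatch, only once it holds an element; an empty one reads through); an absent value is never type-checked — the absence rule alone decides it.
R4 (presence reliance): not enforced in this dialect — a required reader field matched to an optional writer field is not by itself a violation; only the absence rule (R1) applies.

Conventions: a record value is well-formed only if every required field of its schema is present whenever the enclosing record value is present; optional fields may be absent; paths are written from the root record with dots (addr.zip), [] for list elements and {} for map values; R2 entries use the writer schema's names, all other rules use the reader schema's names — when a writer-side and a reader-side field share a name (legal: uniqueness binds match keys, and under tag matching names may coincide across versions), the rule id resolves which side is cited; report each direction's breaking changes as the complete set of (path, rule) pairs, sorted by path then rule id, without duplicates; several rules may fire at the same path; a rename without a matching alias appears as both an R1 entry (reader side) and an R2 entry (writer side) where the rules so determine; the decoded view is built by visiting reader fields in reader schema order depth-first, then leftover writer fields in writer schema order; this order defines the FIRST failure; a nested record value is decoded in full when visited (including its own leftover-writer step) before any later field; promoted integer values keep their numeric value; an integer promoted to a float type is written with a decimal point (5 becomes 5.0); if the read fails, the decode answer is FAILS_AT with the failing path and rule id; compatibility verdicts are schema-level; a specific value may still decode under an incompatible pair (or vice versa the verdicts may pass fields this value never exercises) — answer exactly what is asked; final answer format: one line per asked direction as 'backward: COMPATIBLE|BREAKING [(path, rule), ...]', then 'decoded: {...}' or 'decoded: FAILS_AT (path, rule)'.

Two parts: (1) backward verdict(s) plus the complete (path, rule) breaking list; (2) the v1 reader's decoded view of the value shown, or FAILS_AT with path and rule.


backward: BREAKING [(addr.age, R3), (addr.factor, R1)]; decoded: {"addr": null, "phone": "gamma", "email": "omega", "country": "kappa"}

arrows below run writer -> reader for Ticket
backward analysis of Ticket with v2 as reader and v1 as writer:
  writer optional, Contact -> Contact: reader addr maps from writer addr
  writer required, string -> string: reader phone maps from writer phone
  writer required, string -> string: reader email maps from writer email
  writer required, string -> string: reader country maps from writer country
  addr.factor: no writer-side match
  writer required, float64 -> float64: reader addr.latitude maps from writer addr.latitude
  writer optional, int64 -> bytes: reader addr.age maps from writer addr.age
  writer required, string -> string: reader addr.notes maps from writer addr.notes
  R3 fires at addr.age
  R1 fires at addr.factor
  => backward verdict for Ticket: BREAKING, 2 violation(s)
decode walk for Ticket under reader schema v1:
  addr := null (not supplied -> null)
  phone := "gamma"
  email := "omega"
  country := "kappa"
  => decoded: {"addr": null, "phone": "gamma", "email": "omega", "country": "kappa"}


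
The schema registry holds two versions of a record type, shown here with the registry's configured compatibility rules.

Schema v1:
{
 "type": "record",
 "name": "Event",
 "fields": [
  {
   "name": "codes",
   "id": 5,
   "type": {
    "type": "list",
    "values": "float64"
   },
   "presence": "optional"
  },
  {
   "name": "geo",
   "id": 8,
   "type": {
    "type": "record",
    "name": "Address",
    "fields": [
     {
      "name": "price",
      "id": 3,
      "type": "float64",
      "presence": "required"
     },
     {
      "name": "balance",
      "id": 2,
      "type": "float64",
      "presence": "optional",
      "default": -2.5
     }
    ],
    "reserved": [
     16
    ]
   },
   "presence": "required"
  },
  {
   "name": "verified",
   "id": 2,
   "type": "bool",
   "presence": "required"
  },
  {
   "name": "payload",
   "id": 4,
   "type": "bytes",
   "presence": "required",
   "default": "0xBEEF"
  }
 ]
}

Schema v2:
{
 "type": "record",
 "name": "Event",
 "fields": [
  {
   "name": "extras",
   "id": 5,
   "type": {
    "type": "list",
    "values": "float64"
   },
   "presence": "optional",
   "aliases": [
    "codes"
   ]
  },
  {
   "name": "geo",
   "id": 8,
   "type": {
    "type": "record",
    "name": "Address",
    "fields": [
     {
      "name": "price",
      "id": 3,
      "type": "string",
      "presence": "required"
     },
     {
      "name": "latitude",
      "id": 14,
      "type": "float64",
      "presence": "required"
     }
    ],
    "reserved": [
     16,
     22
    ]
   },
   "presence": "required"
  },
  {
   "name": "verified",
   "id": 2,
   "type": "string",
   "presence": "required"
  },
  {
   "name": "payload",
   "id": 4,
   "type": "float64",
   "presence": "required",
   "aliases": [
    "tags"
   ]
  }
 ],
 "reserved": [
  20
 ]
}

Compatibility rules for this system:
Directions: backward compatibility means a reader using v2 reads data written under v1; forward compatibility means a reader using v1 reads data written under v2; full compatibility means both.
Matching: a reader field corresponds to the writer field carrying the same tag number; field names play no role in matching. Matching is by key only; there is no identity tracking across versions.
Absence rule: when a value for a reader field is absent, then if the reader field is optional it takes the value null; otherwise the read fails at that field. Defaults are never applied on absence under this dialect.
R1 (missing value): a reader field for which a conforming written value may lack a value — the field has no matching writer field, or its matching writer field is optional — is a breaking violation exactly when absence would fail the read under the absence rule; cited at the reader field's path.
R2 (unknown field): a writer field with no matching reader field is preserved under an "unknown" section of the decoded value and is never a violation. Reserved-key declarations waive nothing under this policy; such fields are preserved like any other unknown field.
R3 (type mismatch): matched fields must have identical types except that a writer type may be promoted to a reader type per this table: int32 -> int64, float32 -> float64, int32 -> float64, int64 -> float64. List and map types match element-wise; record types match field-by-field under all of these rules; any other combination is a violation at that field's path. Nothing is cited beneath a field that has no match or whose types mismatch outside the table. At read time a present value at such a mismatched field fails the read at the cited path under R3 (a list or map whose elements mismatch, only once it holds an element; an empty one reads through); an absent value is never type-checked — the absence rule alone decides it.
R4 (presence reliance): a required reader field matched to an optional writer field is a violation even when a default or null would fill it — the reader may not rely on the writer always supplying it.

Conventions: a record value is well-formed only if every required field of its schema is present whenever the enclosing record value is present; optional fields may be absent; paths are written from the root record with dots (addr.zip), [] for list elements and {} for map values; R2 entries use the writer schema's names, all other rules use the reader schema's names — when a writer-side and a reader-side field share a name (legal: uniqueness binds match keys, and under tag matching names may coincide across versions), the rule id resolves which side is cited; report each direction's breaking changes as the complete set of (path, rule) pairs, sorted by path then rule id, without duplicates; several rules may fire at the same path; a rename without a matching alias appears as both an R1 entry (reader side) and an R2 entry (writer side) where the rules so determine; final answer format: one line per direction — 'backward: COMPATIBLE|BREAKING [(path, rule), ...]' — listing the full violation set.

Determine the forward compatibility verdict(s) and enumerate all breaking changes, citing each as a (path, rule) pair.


in Event below, arrows point writer -> reader
forward on Event — v1 reading data written by v2:
  codes: list<float64> -> list<float64>, writer optional; from extras
  geo: Address -> Address, writer required; from geo
  verified: string -> bool, writer required; from verified
  payload: float64 -> bytes, writer required; from payload
  geo.price: string -> float64, writer required; from geo.price
  no writer field matches reader geo.balance
  geo.latitude (writer side), unknown to reader
  R3 fires at geo.price
  R3 fires at payload
  R3 fires at verified
  forward on Event therefore BREAKING (3)
checking off the Event differences that do not matter here:
  removed field balance from record Address -> triggers nothing under Event's printed rules — same verdict
  renamed field codes to extras in record Event (alias codes declared on the renamed field) -> triggers nothing under Event's printed rules — same verdict
  added field latitude to record Address: required float64, tag 14 (in v2 it sits last) -> affects backward compatibility only, which is not asked

forward: BREAKING [(geo.price, R3), (payload, R3), (verified, R3)]


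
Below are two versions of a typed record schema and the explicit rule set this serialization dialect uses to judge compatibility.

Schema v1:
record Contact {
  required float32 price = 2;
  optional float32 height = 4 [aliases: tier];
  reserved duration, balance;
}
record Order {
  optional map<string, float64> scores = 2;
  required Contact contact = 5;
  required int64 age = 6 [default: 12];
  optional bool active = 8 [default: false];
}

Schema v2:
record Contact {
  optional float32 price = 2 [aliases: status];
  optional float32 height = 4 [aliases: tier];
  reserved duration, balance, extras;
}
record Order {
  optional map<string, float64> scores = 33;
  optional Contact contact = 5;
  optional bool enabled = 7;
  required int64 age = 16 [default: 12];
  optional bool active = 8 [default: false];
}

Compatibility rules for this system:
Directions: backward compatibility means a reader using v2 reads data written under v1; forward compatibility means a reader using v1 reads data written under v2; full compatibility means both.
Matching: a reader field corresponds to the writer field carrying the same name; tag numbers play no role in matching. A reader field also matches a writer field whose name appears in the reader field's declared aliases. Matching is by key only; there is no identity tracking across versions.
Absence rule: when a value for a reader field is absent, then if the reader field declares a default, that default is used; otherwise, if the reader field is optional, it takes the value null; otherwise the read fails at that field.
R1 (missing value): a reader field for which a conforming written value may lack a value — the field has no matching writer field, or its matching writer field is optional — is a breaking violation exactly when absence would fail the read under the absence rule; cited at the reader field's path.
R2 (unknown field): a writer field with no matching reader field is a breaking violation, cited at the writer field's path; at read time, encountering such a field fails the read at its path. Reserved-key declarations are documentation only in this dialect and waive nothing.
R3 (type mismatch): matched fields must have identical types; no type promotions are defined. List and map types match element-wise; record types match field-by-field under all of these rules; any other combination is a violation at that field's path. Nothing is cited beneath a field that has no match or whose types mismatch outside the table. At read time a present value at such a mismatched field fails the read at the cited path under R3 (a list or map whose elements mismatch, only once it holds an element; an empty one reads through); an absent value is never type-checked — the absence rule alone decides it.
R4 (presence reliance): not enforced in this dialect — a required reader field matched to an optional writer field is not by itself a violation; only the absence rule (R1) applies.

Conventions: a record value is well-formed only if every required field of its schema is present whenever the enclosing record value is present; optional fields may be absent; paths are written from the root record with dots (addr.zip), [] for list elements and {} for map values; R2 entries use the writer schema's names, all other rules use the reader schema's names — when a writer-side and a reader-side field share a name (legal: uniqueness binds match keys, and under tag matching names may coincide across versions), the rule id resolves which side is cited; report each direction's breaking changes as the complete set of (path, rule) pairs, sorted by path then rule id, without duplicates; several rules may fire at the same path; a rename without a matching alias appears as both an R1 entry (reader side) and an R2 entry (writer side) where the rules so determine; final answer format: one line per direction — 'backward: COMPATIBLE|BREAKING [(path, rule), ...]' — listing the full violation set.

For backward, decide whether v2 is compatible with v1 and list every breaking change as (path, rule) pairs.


arrows below run writer -> reader for Order
backward pass over Order, reader schema v2, writer schema v1:
  writer optional, map<string, float64> -> map<string, float64>: reader scores maps from writer scores
  writer required, Contact -> Contact: reader contact maps from writer contact
  enabled: no writer-side match
  writer required, int64 -> int64: reader age maps from writer age
  writer optional, bool -> bool: reader active maps from writer active
  writer required, float32 -> float32: reader contact.price maps from writer contact.price
  writer optional, float32 -> float32: reader contact.height maps from writer contact.height
  => no violations; backward on Order: COMPATIBLE
the other Order changes do not affect what is asked:
  added field enabled to record Order: optional bool, tag 7 (in v2 it sits immediately before age) -> its effect on Order is confined to the forward direction, not asked
  field price in record Contact: required changed to optional -> its effect on Order is confined to the forward direction, not asked
  field scores in record Order: tag 2 changed to 33 -> inert for the asked Order verdict: nothing fires
  field age in record Order: tag 6 changed to 16 -> inert for the asked Order verdict: nothing fires
  field contact in record Order: required changed to optional -> its effect on Order is confined to the forward direction, not asked

backward: COMPATIBLE []
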